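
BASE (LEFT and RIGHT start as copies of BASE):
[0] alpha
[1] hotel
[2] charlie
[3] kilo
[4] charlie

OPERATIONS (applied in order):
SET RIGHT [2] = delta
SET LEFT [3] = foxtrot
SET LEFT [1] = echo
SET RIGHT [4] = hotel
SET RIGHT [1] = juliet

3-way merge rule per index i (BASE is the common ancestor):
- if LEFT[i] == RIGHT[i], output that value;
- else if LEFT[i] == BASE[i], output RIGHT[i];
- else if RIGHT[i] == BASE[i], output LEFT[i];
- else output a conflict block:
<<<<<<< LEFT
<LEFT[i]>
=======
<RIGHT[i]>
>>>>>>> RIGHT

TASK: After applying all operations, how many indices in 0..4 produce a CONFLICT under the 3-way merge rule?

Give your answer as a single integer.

Answer: 1

Derivation:
Final LEFT:  [alpha, echo, charlie, foxtrot, charlie]
Final RIGHT: [alpha, juliet, delta, kilo, hotel]
i=0: L=alpha R=alpha -> agree -> alpha
i=1: BASE=hotel L=echo R=juliet all differ -> CONFLICT
i=2: L=charlie=BASE, R=delta -> take RIGHT -> delta
i=3: L=foxtrot, R=kilo=BASE -> take LEFT -> foxtrot
i=4: L=charlie=BASE, R=hotel -> take RIGHT -> hotel
Conflict count: 1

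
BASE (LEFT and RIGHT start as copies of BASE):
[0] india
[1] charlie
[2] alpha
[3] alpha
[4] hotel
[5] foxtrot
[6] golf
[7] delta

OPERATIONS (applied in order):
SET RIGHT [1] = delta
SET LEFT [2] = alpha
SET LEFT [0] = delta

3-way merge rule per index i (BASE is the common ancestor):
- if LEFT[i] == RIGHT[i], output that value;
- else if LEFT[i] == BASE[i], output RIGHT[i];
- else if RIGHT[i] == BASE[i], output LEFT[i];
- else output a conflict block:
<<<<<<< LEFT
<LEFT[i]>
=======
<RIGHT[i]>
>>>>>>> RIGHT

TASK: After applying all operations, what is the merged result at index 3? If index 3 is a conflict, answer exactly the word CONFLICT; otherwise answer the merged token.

Final LEFT:  [delta, charlie, alpha, alpha, hotel, foxtrot, golf, delta]
Final RIGHT: [india, delta, alpha, alpha, hotel, foxtrot, golf, delta]
i=0: L=delta, R=india=BASE -> take LEFT -> delta
i=1: L=charlie=BASE, R=delta -> take RIGHT -> delta
i=2: L=alpha R=alpha -> agree -> alpha
i=3: L=alpha R=alpha -> agree -> alpha
i=4: L=hotel R=hotel -> agree -> hotel
i=5: L=foxtrot R=foxtrot -> agree -> foxtrot
i=6: L=golf R=golf -> agree -> golf
i=7: L=delta R=delta -> agree -> delta
Index 3 -> alpha

Answer: alpha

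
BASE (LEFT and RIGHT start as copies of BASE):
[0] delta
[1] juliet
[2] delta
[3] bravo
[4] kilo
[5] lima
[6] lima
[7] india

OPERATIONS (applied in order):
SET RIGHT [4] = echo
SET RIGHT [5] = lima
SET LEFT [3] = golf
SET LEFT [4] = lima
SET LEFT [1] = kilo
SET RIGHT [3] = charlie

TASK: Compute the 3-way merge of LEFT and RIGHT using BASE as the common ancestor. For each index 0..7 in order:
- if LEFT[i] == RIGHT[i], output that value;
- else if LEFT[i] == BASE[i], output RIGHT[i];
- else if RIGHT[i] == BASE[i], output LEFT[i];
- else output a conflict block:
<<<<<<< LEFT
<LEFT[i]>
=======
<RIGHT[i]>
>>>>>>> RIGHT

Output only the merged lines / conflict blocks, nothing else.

Answer: delta
kilo
delta
<<<<<<< LEFT
golf
=======
charlie
>>>>>>> RIGHT
<<<<<<< LEFT
lima
=======
echo
>>>>>>> RIGHT
lima
lima
india

Derivation:
Final LEFT:  [delta, kilo, delta, golf, lima, lima, lima, india]
Final RIGHT: [delta, juliet, delta, charlie, echo, lima, lima, india]
i=0: L=delta R=delta -> agree -> delta
i=1: L=kilo, R=juliet=BASE -> take LEFT -> kilo
i=2: L=delta R=delta -> agree -> delta
i=3: BASE=bravo L=golf R=charlie all differ -> CONFLICT
i=4: BASE=kilo L=lima R=echo all differ -> CONFLICT
i=5: L=lima R=lima -> agree -> lima
i=6: L=lima R=lima -> agree -> lima
i=7: L=india R=india -> agree -> india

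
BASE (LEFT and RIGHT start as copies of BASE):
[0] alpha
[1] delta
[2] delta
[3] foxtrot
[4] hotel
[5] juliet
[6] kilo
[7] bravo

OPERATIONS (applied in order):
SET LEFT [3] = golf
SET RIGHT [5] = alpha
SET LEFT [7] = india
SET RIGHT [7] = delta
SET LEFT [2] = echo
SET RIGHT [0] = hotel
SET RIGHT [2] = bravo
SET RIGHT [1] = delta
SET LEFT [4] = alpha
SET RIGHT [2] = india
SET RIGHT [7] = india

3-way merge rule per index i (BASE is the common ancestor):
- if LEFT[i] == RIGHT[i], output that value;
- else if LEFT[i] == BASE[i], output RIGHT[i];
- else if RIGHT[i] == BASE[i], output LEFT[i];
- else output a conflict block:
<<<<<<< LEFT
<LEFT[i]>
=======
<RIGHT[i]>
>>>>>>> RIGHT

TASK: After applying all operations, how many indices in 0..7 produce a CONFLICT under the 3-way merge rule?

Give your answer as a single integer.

Answer: 1

Derivation:
Final LEFT:  [alpha, delta, echo, golf, alpha, juliet, kilo, india]
Final RIGHT: [hotel, delta, india, foxtrot, hotel, alpha, kilo, india]
i=0: L=alpha=BASE, R=hotel -> take RIGHT -> hotel
i=1: L=delta R=delta -> agree -> delta
i=2: BASE=delta L=echo R=india all differ -> CONFLICT
i=3: L=golf, R=foxtrot=BASE -> take LEFT -> golf
i=4: L=alpha, R=hotel=BASE -> take LEFT -> alpha
i=5: L=juliet=BASE, R=alpha -> take RIGHT -> alpha
i=6: L=kilo R=kilo -> agree -> kilo
i=7: L=india R=india -> agree -> india
Conflict count: 1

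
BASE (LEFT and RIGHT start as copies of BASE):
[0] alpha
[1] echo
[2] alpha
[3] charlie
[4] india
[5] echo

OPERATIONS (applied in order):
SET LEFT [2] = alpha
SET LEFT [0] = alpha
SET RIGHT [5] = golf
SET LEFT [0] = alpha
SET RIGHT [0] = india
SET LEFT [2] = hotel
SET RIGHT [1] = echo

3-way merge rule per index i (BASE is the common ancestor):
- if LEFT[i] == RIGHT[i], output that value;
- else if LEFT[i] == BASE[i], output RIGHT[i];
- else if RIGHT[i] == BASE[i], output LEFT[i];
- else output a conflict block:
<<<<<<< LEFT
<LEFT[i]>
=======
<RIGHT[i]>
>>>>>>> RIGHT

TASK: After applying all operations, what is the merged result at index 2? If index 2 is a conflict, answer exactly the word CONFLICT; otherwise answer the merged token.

Answer: hotel

Derivation:
Final LEFT:  [alpha, echo, hotel, charlie, india, echo]
Final RIGHT: [india, echo, alpha, charlie, india, golf]
i=0: L=alpha=BASE, R=india -> take RIGHT -> india
i=1: L=echo R=echo -> agree -> echo
i=2: L=hotel, R=alpha=BASE -> take LEFT -> hotel
i=3: L=charlie R=charlie -> agree -> charlie
i=4: L=india R=india -> agree -> india
i=5: L=echo=BASE, R=golf -> take RIGHT -> golf
Index 2 -> hotel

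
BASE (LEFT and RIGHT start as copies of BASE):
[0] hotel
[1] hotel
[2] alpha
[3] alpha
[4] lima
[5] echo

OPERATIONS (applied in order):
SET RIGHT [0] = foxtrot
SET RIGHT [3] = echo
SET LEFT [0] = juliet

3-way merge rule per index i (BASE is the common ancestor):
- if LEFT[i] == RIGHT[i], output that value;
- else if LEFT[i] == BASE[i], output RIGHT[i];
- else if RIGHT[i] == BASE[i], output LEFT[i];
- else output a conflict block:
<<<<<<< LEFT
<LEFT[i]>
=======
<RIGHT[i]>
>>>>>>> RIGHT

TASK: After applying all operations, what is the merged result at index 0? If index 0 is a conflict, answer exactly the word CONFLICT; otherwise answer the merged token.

Final LEFT:  [juliet, hotel, alpha, alpha, lima, echo]
Final RIGHT: [foxtrot, hotel, alpha, echo, lima, echo]
i=0: BASE=hotel L=juliet R=foxtrot all differ -> CONFLICT
i=1: L=hotel R=hotel -> agree -> hotel
i=2: L=alpha R=alpha -> agree -> alpha
i=3: L=alpha=BASE, R=echo -> take RIGHT -> echo
i=4: L=lima R=lima -> agree -> lima
i=5: L=echo R=echo -> agree -> echo
Index 0 -> CONFLICT

Answer: CONFLICT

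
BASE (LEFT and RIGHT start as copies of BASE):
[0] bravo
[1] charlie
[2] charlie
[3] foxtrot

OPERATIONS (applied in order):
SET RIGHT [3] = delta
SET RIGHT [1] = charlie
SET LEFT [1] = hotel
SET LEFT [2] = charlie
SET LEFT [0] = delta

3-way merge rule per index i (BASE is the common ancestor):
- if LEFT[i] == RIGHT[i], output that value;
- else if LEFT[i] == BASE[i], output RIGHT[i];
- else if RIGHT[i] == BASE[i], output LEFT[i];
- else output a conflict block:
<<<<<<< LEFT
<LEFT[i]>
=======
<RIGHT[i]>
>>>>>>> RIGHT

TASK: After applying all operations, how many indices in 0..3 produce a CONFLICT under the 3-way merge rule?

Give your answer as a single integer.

Answer: 0

Derivation:
Final LEFT:  [delta, hotel, charlie, foxtrot]
Final RIGHT: [bravo, charlie, charlie, delta]
i=0: L=delta, R=bravo=BASE -> take LEFT -> delta
i=1: L=hotel, R=charlie=BASE -> take LEFT -> hotel
i=2: L=charlie R=charlie -> agree -> charlie
i=3: L=foxtrot=BASE, R=delta -> take RIGHT -> delta
Conflict count: 0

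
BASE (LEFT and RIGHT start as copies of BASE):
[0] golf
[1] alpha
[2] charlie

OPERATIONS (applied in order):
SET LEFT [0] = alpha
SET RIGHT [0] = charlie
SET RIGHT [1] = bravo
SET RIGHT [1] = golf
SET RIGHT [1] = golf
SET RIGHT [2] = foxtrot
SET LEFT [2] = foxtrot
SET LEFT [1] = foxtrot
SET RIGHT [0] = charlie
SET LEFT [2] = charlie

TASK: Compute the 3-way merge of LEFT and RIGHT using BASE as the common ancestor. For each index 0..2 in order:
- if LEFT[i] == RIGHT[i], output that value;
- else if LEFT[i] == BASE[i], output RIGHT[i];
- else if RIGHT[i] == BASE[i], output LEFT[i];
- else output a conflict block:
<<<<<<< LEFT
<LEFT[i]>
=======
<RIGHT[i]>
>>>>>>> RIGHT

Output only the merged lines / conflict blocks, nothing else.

Answer: <<<<<<< LEFT
alpha
=======
charlie
>>>>>>> RIGHT
<<<<<<< LEFT
foxtrot
=======
golf
>>>>>>> RIGHT
foxtrot

Derivation:
Final LEFT:  [alpha, foxtrot, charlie]
Final RIGHT: [charlie, golf, foxtrot]
i=0: BASE=golf L=alpha R=charlie all differ -> CONFLICT
i=1: BASE=alpha L=foxtrot R=golf all differ -> CONFLICT
i=2: L=charlie=BASE, R=foxtrot -> take RIGHT -> foxtrot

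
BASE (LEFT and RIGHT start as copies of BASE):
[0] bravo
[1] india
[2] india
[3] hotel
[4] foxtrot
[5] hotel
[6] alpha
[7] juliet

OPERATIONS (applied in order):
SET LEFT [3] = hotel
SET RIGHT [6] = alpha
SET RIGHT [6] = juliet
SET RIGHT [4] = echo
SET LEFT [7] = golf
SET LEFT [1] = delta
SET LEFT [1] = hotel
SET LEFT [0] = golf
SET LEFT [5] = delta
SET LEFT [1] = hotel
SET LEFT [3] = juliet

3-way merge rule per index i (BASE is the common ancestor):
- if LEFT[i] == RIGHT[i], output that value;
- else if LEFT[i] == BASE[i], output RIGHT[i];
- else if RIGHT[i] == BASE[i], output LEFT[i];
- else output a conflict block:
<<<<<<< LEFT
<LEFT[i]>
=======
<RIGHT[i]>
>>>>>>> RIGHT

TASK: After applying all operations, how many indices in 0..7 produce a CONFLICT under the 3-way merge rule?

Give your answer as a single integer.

Answer: 0

Derivation:
Final LEFT:  [golf, hotel, india, juliet, foxtrot, delta, alpha, golf]
Final RIGHT: [bravo, india, india, hotel, echo, hotel, juliet, juliet]
i=0: L=golf, R=bravo=BASE -> take LEFT -> golf
i=1: L=hotel, R=india=BASE -> take LEFT -> hotel
i=2: L=india R=india -> agree -> india
i=3: L=juliet, R=hotel=BASE -> take LEFT -> juliet
i=4: L=foxtrot=BASE, R=echo -> take RIGHT -> echo
i=5: L=delta, R=hotel=BASE -> take LEFT -> delta
i=6: L=alpha=BASE, R=juliet -> take RIGHT -> juliet
i=7: L=golf, R=juliet=BASE -> take LEFT -> golf
Conflict count: 0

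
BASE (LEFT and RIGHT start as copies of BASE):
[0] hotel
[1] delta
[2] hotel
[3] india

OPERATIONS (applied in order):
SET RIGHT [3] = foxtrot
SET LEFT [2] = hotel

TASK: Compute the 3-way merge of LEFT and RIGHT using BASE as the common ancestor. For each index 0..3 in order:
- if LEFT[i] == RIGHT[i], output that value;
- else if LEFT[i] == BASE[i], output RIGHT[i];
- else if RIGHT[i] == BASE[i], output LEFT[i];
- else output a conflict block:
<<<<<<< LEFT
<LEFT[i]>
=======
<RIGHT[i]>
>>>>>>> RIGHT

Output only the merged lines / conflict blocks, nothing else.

Answer: hotel
delta
hotel
foxtrot

Derivation:
Final LEFT:  [hotel, delta, hotel, india]
Final RIGHT: [hotel, delta, hotel, foxtrot]
i=0: L=hotel R=hotel -> agree -> hotel
i=1: L=delta R=delta -> agree -> delta
i=2: L=hotel R=hotel -> agree -> hotel
i=3: L=india=BASE, R=foxtrot -> take RIGHT -> foxtrot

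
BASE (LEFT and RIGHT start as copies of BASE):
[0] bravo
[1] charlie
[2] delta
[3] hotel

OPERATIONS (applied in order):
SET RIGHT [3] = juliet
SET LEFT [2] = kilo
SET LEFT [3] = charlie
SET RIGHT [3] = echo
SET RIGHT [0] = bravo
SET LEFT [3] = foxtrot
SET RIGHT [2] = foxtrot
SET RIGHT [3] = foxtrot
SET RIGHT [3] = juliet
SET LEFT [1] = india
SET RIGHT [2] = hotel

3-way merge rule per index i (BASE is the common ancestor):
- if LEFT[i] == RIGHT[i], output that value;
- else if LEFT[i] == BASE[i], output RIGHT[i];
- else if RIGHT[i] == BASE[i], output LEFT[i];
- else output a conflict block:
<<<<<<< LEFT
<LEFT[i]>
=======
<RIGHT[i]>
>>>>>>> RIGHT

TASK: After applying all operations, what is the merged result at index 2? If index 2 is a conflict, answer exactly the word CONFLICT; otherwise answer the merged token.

Final LEFT:  [bravo, india, kilo, foxtrot]
Final RIGHT: [bravo, charlie, hotel, juliet]
i=0: L=bravo R=bravo -> agree -> bravo
i=1: L=india, R=charlie=BASE -> take LEFT -> india
i=2: BASE=delta L=kilo R=hotel all differ -> CONFLICT
i=3: BASE=hotel L=foxtrot R=juliet all differ -> CONFLICT
Index 2 -> CONFLICT

Answer: CONFLICT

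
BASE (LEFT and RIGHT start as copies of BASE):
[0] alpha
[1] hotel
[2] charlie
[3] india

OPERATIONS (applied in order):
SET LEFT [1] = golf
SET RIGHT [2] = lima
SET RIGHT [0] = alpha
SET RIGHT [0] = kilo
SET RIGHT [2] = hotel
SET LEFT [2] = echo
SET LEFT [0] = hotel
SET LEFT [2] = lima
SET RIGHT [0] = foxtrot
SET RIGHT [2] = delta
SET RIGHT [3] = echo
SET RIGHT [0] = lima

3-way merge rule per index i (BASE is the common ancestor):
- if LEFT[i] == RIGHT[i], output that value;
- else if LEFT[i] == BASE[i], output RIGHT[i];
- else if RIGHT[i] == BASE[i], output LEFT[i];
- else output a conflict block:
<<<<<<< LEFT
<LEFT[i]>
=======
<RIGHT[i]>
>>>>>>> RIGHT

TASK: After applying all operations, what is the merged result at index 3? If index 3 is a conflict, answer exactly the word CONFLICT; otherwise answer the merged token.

Final LEFT:  [hotel, golf, lima, india]
Final RIGHT: [lima, hotel, delta, echo]
i=0: BASE=alpha L=hotel R=lima all differ -> CONFLICT
i=1: L=golf, R=hotel=BASE -> take LEFT -> golf
i=2: BASE=charlie L=lima R=delta all differ -> CONFLICT
i=3: L=india=BASE, R=echo -> take RIGHT -> echo
Index 3 -> echo

Answer: echo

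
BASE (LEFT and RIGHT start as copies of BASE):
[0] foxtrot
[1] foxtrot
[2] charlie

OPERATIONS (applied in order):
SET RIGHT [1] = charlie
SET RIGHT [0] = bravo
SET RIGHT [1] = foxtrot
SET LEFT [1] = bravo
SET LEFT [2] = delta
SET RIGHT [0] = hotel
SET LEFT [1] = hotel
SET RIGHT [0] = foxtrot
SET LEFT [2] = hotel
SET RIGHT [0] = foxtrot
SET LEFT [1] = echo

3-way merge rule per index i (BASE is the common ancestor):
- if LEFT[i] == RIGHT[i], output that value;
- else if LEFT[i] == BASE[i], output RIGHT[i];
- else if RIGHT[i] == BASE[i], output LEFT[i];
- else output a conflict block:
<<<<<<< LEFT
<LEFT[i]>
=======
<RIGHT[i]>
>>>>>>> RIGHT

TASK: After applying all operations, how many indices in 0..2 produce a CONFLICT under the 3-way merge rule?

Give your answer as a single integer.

Final LEFT:  [foxtrot, echo, hotel]
Final RIGHT: [foxtrot, foxtrot, charlie]
i=0: L=foxtrot R=foxtrot -> agree -> foxtrot
i=1: L=echo, R=foxtrot=BASE -> take LEFT -> echo
i=2: L=hotel, R=charlie=BASE -> take LEFT -> hotel
Conflict count: 0

Answer: 0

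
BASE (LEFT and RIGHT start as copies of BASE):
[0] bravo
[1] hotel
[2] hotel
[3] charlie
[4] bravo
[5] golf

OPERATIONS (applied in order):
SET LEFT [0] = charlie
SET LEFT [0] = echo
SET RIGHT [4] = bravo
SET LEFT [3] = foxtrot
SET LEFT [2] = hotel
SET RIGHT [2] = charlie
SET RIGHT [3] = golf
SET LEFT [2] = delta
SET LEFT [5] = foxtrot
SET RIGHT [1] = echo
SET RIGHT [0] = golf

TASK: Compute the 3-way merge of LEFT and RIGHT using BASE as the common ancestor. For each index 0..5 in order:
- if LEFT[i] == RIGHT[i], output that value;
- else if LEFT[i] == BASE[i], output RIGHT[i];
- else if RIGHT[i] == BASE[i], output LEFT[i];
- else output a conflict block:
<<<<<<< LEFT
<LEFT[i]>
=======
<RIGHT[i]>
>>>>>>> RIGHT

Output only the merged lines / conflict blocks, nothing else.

Answer: <<<<<<< LEFT
echo
=======
golf
>>>>>>> RIGHT
echo
<<<<<<< LEFT
delta
=======
charlie
>>>>>>> RIGHT
<<<<<<< LEFT
foxtrot
=======
golf
>>>>>>> RIGHT
bravo
foxtrot

Derivation:
Final LEFT:  [echo, hotel, delta, foxtrot, bravo, foxtrot]
Final RIGHT: [golf, echo, charlie, golf, bravo, golf]
i=0: BASE=bravo L=echo R=golf all differ -> CONFLICT
i=1: L=hotel=BASE, R=echo -> take RIGHT -> echo
i=2: BASE=hotel L=delta R=charlie all differ -> CONFLICT
i=3: BASE=charlie L=foxtrot R=golf all differ -> CONFLICT
i=4: L=bravo R=bravo -> agree -> bravo
i=5: L=foxtrot, R=golf=BASE -> take LEFT -> foxtrot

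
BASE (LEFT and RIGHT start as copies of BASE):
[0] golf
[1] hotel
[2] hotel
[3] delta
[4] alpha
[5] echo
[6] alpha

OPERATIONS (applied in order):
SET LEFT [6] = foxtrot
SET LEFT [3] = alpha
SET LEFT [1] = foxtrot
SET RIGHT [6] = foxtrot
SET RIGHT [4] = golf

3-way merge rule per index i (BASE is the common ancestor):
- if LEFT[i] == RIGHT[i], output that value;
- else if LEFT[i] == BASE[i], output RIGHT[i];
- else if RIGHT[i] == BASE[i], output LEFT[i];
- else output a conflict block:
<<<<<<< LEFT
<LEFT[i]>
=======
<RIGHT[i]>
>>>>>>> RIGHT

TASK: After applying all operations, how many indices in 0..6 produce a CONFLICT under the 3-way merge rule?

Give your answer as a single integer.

Final LEFT:  [golf, foxtrot, hotel, alpha, alpha, echo, foxtrot]
Final RIGHT: [golf, hotel, hotel, delta, golf, echo, foxtrot]
i=0: L=golf R=golf -> agree -> golf
i=1: L=foxtrot, R=hotel=BASE -> take LEFT -> foxtrot
i=2: L=hotel R=hotel -> agree -> hotel
i=3: L=alpha, R=delta=BASE -> take LEFT -> alpha
i=4: L=alpha=BASE, R=golf -> take RIGHT -> golf
i=5: L=echo R=echo -> agree -> echo
i=6: L=foxtrot R=foxtrot -> agree -> foxtrot
Conflict count: 0

Answer: 0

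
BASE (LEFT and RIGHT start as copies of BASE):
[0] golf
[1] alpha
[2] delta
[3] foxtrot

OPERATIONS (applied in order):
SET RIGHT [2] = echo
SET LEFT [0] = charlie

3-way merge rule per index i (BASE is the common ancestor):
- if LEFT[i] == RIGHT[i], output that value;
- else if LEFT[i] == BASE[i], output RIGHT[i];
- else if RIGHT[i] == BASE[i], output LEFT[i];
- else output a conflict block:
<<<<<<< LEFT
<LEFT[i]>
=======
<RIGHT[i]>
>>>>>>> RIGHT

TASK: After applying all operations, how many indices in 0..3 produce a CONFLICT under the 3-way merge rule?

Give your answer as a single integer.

Answer: 0

Derivation:
Final LEFT:  [charlie, alpha, delta, foxtrot]
Final RIGHT: [golf, alpha, echo, foxtrot]
i=0: L=charlie, R=golf=BASE -> take LEFT -> charlie
i=1: L=alpha R=alpha -> agree -> alpha
i=2: L=delta=BASE, R=echo -> take RIGHT -> echo
i=3: L=foxtrot R=foxtrot -> agree -> foxtrot
Conflict count: 0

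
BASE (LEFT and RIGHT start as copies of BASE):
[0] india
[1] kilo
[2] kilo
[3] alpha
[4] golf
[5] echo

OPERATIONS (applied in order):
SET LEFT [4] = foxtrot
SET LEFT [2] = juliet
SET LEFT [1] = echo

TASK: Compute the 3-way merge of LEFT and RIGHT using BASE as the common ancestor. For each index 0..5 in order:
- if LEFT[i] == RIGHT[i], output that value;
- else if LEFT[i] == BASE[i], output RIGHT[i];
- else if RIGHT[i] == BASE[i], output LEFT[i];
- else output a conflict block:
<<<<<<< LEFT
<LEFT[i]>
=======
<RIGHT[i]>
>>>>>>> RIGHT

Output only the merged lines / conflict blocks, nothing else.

Final LEFT:  [india, echo, juliet, alpha, foxtrot, echo]
Final RIGHT: [india, kilo, kilo, alpha, golf, echo]
i=0: L=india R=india -> agree -> india
i=1: L=echo, R=kilo=BASE -> take LEFT -> echo
i=2: L=juliet, R=kilo=BASE -> take LEFT -> juliet
i=3: L=alpha R=alpha -> agree -> alpha
i=4: L=foxtrot, R=golf=BASE -> take LEFT -> foxtrot
i=5: L=echo R=echo -> agree -> echo

Answer: india
echo
juliet
alpha
foxtrot
echo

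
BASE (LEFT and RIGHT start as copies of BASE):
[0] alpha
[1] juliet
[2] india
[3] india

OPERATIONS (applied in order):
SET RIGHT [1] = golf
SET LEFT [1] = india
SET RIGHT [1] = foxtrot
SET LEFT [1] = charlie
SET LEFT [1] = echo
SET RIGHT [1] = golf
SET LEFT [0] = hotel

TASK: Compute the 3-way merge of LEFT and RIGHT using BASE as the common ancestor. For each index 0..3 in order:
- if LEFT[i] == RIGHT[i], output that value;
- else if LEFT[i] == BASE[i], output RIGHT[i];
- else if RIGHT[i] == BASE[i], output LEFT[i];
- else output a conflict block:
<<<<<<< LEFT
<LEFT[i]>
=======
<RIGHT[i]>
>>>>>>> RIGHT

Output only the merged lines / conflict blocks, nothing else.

Final LEFT:  [hotel, echo, india, india]
Final RIGHT: [alpha, golf, india, india]
i=0: L=hotel, R=alpha=BASE -> take LEFT -> hotel
i=1: BASE=juliet L=echo R=golf all differ -> CONFLICT
i=2: L=india R=india -> agree -> india
i=3: L=india R=india -> agree -> india

Answer: hotel
<<<<<<< LEFT
echo
=======
golf
>>>>>>> RIGHT
india
india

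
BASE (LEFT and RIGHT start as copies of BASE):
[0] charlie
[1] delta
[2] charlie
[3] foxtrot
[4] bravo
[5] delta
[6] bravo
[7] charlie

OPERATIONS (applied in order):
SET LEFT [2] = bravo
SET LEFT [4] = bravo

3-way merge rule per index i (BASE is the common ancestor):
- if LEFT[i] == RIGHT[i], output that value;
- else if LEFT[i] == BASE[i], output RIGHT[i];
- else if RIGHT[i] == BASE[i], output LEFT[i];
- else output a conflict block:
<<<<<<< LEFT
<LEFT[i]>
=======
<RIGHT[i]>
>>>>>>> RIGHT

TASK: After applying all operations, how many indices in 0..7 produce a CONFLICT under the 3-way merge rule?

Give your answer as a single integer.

Final LEFT:  [charlie, delta, bravo, foxtrot, bravo, delta, bravo, charlie]
Final RIGHT: [charlie, delta, charlie, foxtrot, bravo, delta, bravo, charlie]
i=0: L=charlie R=charlie -> agree -> charlie
i=1: L=delta R=delta -> agree -> delta
i=2: L=bravo, R=charlie=BASE -> take LEFT -> bravo
i=3: L=foxtrot R=foxtrot -> agree -> foxtrot
i=4: L=bravo R=bravo -> agree -> bravo
i=5: L=delta R=delta -> agree -> delta
i=6: L=bravo R=bravo -> agree -> bravo
i=7: L=charlie R=charlie -> agree -> charlie
Conflict count: 0

Answer: 0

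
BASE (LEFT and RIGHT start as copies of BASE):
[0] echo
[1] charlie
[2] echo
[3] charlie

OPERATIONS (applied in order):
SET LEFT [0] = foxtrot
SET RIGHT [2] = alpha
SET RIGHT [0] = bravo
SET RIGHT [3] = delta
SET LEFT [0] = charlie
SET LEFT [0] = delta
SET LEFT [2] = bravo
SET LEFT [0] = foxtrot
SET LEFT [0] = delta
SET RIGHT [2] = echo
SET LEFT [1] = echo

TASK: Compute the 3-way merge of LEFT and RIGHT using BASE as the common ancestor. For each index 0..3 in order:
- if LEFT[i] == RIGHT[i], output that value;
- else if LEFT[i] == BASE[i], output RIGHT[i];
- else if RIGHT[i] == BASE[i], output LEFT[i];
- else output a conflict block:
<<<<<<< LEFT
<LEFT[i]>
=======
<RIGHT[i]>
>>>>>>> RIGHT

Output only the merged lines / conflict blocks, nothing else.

Answer: <<<<<<< LEFT
delta
=======
bravo
>>>>>>> RIGHT
echo
bravo
delta

Derivation:
Final LEFT:  [delta, echo, bravo, charlie]
Final RIGHT: [bravo, charlie, echo, delta]
i=0: BASE=echo L=delta R=bravo all differ -> CONFLICT
i=1: L=echo, R=charlie=BASE -> take LEFT -> echo
i=2: L=bravo, R=echo=BASE -> take LEFT -> bravo
i=3: L=charlie=BASE, R=delta -> take RIGHT -> delta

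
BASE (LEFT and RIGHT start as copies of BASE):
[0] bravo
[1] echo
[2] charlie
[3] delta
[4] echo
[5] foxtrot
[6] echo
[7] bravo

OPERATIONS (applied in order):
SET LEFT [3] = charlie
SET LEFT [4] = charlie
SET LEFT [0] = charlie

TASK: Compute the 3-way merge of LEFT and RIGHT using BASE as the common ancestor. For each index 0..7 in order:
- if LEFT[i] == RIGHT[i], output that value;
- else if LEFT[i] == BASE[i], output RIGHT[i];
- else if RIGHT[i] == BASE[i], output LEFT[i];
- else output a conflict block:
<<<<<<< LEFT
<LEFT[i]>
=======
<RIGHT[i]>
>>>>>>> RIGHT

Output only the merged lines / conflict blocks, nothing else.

Final LEFT:  [charlie, echo, charlie, charlie, charlie, foxtrot, echo, bravo]
Final RIGHT: [bravo, echo, charlie, delta, echo, foxtrot, echo, bravo]
i=0: L=charlie, R=bravo=BASE -> take LEFT -> charlie
i=1: L=echo R=echo -> agree -> echo
i=2: L=charlie R=charlie -> agree -> charlie
i=3: L=charlie, R=delta=BASE -> take LEFT -> charlie
i=4: L=charlie, R=echo=BASE -> take LEFT -> charlie
i=5: L=foxtrot R=foxtrot -> agree -> foxtrot
i=6: L=echo R=echo -> agree -> echo
i=7: L=bravo R=bravo -> agree -> bravo

Answer: charlie
echo
charlie
charlie
charlie
foxtrot
echo
bravo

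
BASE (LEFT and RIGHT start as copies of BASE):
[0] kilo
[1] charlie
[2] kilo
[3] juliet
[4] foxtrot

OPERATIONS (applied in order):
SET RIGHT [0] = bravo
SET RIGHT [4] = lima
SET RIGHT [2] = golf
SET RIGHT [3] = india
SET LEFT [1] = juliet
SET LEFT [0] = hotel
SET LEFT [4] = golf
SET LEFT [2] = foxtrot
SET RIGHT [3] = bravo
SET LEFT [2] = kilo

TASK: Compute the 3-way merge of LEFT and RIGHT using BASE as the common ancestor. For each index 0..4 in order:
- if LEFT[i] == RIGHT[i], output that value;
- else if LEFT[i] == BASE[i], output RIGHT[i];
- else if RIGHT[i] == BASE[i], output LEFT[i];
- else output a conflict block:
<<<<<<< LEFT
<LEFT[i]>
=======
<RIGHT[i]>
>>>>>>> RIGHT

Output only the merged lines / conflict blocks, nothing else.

Final LEFT:  [hotel, juliet, kilo, juliet, golf]
Final RIGHT: [bravo, charlie, golf, bravo, lima]
i=0: BASE=kilo L=hotel R=bravo all differ -> CONFLICT
i=1: L=juliet, R=charlie=BASE -> take LEFT -> juliet
i=2: L=kilo=BASE, R=golf -> take RIGHT -> golf
i=3: L=juliet=BASE, R=bravo -> take RIGHT -> bravo
i=4: BASE=foxtrot L=golf R=lima all differ -> CONFLICT

Answer: <<<<<<< LEFT
hotel
=======
bravo
>>>>>>> RIGHT
juliet
golf
bravo
<<<<<<< LEFT
golf
=======
lima
>>>>>>> RIGHT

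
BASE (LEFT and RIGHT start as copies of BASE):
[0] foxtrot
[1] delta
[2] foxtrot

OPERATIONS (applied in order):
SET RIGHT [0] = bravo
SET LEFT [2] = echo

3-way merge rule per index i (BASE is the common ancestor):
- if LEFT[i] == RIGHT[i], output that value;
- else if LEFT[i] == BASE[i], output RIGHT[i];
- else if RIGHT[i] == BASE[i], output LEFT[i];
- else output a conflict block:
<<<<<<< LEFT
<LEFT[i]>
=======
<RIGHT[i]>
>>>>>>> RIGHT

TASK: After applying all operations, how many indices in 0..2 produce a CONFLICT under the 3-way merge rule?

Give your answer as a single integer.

Answer: 0

Derivation:
Final LEFT:  [foxtrot, delta, echo]
Final RIGHT: [bravo, delta, foxtrot]
i=0: L=foxtrot=BASE, R=bravo -> take RIGHT -> bravo
i=1: L=delta R=delta -> agree -> delta
i=2: L=echo, R=foxtrot=BASE -> take LEFT -> echo
Conflict count: 0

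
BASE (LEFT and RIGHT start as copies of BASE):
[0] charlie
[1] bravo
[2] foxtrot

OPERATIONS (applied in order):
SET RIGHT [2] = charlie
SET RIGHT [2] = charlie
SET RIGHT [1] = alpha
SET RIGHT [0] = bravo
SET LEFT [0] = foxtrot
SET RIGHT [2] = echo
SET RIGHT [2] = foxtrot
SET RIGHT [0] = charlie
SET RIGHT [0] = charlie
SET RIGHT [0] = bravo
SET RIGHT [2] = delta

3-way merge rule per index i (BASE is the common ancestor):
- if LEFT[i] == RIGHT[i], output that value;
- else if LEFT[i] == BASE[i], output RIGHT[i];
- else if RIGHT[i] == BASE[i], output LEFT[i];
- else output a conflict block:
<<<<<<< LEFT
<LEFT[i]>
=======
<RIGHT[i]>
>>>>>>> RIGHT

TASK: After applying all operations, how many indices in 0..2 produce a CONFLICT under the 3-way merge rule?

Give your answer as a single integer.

Answer: 1

Derivation:
Final LEFT:  [foxtrot, bravo, foxtrot]
Final RIGHT: [bravo, alpha, delta]
i=0: BASE=charlie L=foxtrot R=bravo all differ -> CONFLICT
i=1: L=bravo=BASE, R=alpha -> take RIGHT -> alpha
i=2: L=foxtrot=BASE, R=delta -> take RIGHT -> delta
Conflict count: 1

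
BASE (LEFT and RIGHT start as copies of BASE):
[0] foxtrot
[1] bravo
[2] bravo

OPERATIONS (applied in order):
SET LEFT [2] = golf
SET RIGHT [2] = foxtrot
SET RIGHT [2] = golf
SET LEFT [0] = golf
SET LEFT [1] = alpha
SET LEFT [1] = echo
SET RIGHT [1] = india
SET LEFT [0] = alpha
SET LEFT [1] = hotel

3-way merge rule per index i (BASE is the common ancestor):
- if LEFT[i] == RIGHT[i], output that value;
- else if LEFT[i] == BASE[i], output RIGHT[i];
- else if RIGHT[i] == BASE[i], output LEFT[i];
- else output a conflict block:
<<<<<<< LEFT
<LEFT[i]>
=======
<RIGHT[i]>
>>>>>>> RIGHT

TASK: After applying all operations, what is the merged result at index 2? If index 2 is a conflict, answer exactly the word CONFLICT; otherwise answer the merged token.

Final LEFT:  [alpha, hotel, golf]
Final RIGHT: [foxtrot, india, golf]
i=0: L=alpha, R=foxtrot=BASE -> take LEFT -> alpha
i=1: BASE=bravo L=hotel R=india all differ -> CONFLICT
i=2: L=golf R=golf -> agree -> golf
Index 2 -> golf

Answer: golf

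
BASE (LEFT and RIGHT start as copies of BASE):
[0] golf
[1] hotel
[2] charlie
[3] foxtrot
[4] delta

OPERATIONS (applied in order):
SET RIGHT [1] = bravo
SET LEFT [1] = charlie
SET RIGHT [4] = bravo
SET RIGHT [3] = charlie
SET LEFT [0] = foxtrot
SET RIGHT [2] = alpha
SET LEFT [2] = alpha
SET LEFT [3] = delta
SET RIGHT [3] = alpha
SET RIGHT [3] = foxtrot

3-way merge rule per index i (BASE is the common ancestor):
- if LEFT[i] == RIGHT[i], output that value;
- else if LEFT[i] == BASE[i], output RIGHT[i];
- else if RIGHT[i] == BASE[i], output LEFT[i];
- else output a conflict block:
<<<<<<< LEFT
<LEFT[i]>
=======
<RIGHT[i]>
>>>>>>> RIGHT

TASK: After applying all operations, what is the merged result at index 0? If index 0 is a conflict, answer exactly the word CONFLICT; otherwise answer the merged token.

Final LEFT:  [foxtrot, charlie, alpha, delta, delta]
Final RIGHT: [golf, bravo, alpha, foxtrot, bravo]
i=0: L=foxtrot, R=golf=BASE -> take LEFT -> foxtrot
i=1: BASE=hotel L=charlie R=bravo all differ -> CONFLICT
i=2: L=alpha R=alpha -> agree -> alpha
i=3: L=delta, R=foxtrot=BASE -> take LEFT -> delta
i=4: L=delta=BASE, R=bravo -> take RIGHT -> bravo
Index 0 -> foxtrot

Answer: foxtrot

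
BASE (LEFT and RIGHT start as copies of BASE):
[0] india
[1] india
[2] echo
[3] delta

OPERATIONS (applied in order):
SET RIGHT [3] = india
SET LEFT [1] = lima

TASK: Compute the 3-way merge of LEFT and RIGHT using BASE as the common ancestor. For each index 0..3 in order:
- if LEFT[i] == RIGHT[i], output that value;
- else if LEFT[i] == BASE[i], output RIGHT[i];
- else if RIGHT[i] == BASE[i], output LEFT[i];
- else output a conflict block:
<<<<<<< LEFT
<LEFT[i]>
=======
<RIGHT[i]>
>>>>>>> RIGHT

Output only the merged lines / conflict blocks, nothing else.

Answer: india
lima
echo
india

Derivation:
Final LEFT:  [india, lima, echo, delta]
Final RIGHT: [india, india, echo, india]
i=0: L=india R=india -> agree -> india
i=1: L=lima, R=india=BASE -> take LEFT -> lima
i=2: L=echo R=echo -> agree -> echo
i=3: L=delta=BASE, R=india -> take RIGHT -> india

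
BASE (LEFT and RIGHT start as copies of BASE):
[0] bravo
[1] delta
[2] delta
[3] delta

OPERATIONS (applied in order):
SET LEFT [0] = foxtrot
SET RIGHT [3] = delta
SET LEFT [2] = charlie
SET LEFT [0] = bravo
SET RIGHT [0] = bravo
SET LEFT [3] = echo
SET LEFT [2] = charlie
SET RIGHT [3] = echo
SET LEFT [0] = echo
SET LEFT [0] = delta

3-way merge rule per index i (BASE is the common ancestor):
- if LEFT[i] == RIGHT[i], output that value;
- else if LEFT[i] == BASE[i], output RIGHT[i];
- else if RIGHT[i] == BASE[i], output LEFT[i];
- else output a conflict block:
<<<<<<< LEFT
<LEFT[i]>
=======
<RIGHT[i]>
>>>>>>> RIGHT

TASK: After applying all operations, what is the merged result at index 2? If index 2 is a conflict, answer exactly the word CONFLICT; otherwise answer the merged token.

Final LEFT:  [delta, delta, charlie, echo]
Final RIGHT: [bravo, delta, delta, echo]
i=0: L=delta, R=bravo=BASE -> take LEFT -> delta
i=1: L=delta R=delta -> agree -> delta
i=2: L=charlie, R=delta=BASE -> take LEFT -> charlie
i=3: L=echo R=echo -> agree -> echo
Index 2 -> charlie

Answer: charlie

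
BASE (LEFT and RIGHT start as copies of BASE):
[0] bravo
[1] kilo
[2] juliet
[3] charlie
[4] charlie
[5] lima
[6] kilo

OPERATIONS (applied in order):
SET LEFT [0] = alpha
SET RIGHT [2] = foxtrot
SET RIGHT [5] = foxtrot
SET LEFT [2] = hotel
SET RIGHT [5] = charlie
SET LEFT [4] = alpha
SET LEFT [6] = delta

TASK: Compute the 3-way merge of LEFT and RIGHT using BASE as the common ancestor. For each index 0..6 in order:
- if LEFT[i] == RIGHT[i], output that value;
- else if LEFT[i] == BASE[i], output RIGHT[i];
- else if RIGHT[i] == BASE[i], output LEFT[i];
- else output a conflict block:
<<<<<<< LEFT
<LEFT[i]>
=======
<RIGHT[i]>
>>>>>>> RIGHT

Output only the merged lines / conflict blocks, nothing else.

Answer: alpha
kilo
<<<<<<< LEFT
hotel
=======
foxtrot
>>>>>>> RIGHT
charlie
alpha
charlie
delta

Derivation:
Final LEFT:  [alpha, kilo, hotel, charlie, alpha, lima, delta]
Final RIGHT: [bravo, kilo, foxtrot, charlie, charlie, charlie, kilo]
i=0: L=alpha, R=bravo=BASE -> take LEFT -> alpha
i=1: L=kilo R=kilo -> agree -> kilo
i=2: BASE=juliet L=hotel R=foxtrot all differ -> CONFLICT
i=3: L=charlie R=charlie -> agree -> charlie
i=4: L=alpha, R=charlie=BASE -> take LEFT -> alpha
i=5: L=lima=BASE, R=charlie -> take RIGHT -> charlie
i=6: L=delta, R=kilo=BASE -> take LEFT -> delta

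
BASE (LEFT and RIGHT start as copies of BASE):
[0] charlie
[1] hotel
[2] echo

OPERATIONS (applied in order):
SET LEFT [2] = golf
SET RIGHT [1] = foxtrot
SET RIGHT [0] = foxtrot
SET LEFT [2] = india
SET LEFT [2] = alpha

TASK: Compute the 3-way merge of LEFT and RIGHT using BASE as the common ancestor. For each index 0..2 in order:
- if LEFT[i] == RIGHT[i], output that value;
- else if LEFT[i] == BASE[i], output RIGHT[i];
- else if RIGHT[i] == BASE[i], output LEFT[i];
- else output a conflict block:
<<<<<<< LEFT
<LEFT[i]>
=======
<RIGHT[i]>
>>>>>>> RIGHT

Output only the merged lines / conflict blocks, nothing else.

Answer: foxtrot
foxtrot
alpha

Derivation:
Final LEFT:  [charlie, hotel, alpha]
Final RIGHT: [foxtrot, foxtrot, echo]
i=0: L=charlie=BASE, R=foxtrot -> take RIGHT -> foxtrot
i=1: L=hotel=BASE, R=foxtrot -> take RIGHT -> foxtrot
i=2: L=alpha, R=echo=BASE -> take LEFT -> alpha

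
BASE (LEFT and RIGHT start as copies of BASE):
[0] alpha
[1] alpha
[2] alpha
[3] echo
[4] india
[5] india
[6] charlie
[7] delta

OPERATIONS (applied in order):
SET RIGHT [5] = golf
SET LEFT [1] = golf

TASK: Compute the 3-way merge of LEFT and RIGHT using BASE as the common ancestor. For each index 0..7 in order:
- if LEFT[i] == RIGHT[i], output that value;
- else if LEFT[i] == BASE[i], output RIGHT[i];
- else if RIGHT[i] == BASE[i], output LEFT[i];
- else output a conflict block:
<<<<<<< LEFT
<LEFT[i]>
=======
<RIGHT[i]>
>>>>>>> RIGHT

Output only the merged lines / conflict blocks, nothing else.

Answer: alpha
golf
alpha
echo
india
golf
charlie
delta

Derivation:
Final LEFT:  [alpha, golf, alpha, echo, india, india, charlie, delta]
Final RIGHT: [alpha, alpha, alpha, echo, india, golf, charlie, delta]
i=0: L=alpha R=alpha -> agree -> alpha
i=1: L=golf, R=alpha=BASE -> take LEFT -> golf
i=2: L=alpha R=alpha -> agree -> alpha
i=3: L=echo R=echo -> agree -> echo
i=4: L=india R=india -> agree -> india
i=5: L=india=BASE, R=golf -> take RIGHT -> golf
i=6: L=charlie R=charlie -> agree -> charlie
i=7: L=delta R=delta -> agree -> delta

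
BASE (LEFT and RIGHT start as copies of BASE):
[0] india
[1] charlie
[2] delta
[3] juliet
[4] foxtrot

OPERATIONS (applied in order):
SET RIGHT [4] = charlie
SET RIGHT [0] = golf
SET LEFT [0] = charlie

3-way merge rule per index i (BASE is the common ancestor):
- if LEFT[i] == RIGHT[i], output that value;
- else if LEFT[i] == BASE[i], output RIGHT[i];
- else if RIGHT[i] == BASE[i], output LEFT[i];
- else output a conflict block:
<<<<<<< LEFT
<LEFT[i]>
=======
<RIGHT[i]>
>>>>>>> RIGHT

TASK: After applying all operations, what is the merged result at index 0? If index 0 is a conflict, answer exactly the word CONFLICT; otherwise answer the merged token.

Final LEFT:  [charlie, charlie, delta, juliet, foxtrot]
Final RIGHT: [golf, charlie, delta, juliet, charlie]
i=0: BASE=india L=charlie R=golf all differ -> CONFLICT
i=1: L=charlie R=charlie -> agree -> charlie
i=2: L=delta R=delta -> agree -> delta
i=3: L=juliet R=juliet -> agree -> juliet
i=4: L=foxtrot=BASE, R=charlie -> take RIGHT -> charlie
Index 0 -> CONFLICT

Answer: CONFLICT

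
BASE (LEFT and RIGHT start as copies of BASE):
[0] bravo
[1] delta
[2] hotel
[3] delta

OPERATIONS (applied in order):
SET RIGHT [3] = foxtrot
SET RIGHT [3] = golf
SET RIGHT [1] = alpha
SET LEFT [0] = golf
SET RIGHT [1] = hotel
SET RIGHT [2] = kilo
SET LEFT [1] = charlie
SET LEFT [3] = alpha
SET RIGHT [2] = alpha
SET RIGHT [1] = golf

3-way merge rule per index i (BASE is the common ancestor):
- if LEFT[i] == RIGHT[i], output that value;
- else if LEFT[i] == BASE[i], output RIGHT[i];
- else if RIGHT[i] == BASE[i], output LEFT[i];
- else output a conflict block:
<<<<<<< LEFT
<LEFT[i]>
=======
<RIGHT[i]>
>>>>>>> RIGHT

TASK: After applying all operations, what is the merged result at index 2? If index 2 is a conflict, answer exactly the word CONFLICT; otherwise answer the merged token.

Answer: alpha

Derivation:
Final LEFT:  [golf, charlie, hotel, alpha]
Final RIGHT: [bravo, golf, alpha, golf]
i=0: L=golf, R=bravo=BASE -> take LEFT -> golf
i=1: BASE=delta L=charlie R=golf all differ -> CONFLICT
i=2: L=hotel=BASE, R=alpha -> take RIGHT -> alpha
i=3: BASE=delta L=alpha R=golf all differ -> CONFLICT
Index 2 -> alpha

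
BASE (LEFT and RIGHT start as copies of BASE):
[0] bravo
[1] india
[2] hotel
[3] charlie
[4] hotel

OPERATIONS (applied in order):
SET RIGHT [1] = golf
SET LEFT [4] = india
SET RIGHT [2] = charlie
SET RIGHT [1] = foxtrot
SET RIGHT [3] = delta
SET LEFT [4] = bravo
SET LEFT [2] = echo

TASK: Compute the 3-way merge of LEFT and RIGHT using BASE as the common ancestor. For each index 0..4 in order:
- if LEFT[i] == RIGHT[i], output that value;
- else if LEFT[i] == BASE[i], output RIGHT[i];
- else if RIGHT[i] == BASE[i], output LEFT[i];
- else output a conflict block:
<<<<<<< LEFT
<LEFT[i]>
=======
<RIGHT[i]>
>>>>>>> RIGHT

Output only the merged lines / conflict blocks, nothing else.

Answer: bravo
foxtrot
<<<<<<< LEFT
echo
=======
charlie
>>>>>>> RIGHT
delta
bravo

Derivation:
Final LEFT:  [bravo, india, echo, charlie, bravo]
Final RIGHT: [bravo, foxtrot, charlie, delta, hotel]
i=0: L=bravo R=bravo -> agree -> bravo
i=1: L=india=BASE, R=foxtrot -> take RIGHT -> foxtrot
i=2: BASE=hotel L=echo R=charlie all differ -> CONFLICT
i=3: L=charlie=BASE, R=delta -> take RIGHT -> delta
i=4: L=bravo, R=hotel=BASE -> take LEFT -> bravo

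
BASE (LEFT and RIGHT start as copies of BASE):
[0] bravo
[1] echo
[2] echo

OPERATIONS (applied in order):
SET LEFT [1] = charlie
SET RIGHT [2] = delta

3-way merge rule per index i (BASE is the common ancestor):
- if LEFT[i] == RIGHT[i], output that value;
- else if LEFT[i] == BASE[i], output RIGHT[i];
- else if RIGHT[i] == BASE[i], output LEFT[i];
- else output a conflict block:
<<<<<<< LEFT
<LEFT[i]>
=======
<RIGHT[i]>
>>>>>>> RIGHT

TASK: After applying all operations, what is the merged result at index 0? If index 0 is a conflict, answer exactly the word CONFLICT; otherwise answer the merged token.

Final LEFT:  [bravo, charlie, echo]
Final RIGHT: [bravo, echo, delta]
i=0: L=bravo R=bravo -> agree -> bravo
i=1: L=charlie, R=echo=BASE -> take LEFT -> charlie
i=2: L=echo=BASE, R=delta -> take RIGHT -> delta
Index 0 -> bravo

Answer: bravo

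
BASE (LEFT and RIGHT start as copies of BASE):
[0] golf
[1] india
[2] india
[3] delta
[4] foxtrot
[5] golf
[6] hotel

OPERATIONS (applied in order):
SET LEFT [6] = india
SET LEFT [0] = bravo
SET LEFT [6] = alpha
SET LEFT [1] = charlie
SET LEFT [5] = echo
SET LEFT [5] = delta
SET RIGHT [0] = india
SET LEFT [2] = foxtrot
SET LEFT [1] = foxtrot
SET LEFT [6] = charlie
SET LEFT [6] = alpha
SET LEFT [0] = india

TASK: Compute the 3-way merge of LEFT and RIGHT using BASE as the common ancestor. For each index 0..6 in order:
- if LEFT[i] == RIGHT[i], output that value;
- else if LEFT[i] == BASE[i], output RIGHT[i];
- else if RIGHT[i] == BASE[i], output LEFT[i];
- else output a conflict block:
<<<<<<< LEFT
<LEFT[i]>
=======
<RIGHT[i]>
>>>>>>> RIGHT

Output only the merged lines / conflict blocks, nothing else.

Answer: india
foxtrot
foxtrot
delta
foxtrot
delta
alpha

Derivation:
Final LEFT:  [india, foxtrot, foxtrot, delta, foxtrot, delta, alpha]
Final RIGHT: [india, india, india, delta, foxtrot, golf, hotel]
i=0: L=india R=india -> agree -> india
i=1: L=foxtrot, R=india=BASE -> take LEFT -> foxtrot
i=2: L=foxtrot, R=india=BASE -> take LEFT -> foxtrot
i=3: L=delta R=delta -> agree -> delta
i=4: L=foxtrot R=foxtrot -> agree -> foxtrot
i=5: L=delta, R=golf=BASE -> take LEFT -> delta
i=6: L=alpha, R=hotel=BASE -> take LEFT -> alpha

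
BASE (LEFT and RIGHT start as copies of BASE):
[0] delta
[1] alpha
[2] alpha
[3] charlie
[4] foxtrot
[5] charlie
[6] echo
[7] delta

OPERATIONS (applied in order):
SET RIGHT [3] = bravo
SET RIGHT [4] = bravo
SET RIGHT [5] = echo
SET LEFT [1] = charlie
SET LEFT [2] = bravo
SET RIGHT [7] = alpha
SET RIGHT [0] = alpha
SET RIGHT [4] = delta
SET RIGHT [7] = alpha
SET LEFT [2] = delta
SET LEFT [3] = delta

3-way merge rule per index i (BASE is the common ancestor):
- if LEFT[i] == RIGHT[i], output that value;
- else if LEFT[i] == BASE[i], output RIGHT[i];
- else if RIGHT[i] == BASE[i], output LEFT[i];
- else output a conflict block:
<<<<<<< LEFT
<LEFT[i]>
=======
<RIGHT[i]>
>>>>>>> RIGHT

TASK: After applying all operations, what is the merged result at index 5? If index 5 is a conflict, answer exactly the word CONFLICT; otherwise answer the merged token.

Final LEFT:  [delta, charlie, delta, delta, foxtrot, charlie, echo, delta]
Final RIGHT: [alpha, alpha, alpha, bravo, delta, echo, echo, alpha]
i=0: L=delta=BASE, R=alpha -> take RIGHT -> alpha
i=1: L=charlie, R=alpha=BASE -> take LEFT -> charlie
i=2: L=delta, R=alpha=BASE -> take LEFT -> delta
i=3: BASE=charlie L=delta R=bravo all differ -> CONFLICT
i=4: L=foxtrot=BASE, R=delta -> take RIGHT -> delta
i=5: L=charlie=BASE, R=echo -> take RIGHT -> echo
i=6: L=echo R=echo -> agree -> echo
i=7: L=delta=BASE, R=alpha -> take RIGHT -> alpha
Index 5 -> echo

Answer: echo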